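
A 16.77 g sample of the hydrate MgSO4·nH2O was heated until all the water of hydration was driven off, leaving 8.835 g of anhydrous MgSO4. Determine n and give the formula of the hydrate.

Mass of water lost = 16.77 − 8.835 = 7.935 g → 7.935 / 18.02 = 0.4403 mol H2O
Molar mass of MgSO4 = 120.38 g/mol → mol MgSO4 = 8.835 / 120.38 = 0.07339
n = 0.4403 / 0.07339 = 6.00 ≈ 6 → MgSO4·6H2O

MgSO4·6H2O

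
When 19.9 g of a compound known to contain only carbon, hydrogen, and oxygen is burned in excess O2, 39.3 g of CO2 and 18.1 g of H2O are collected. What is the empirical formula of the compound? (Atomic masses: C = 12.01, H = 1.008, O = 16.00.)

C4H9O2

mol C = 39.3 / 44.01 = 0.8930; mass C = 0.8930 × 12.01 = 10.72 g
mol H = 2 × (18.1 / 18.02) = 2.009; mass H = 2.009 × 1.008 = 2.025 g
mass O = 19.9 − (12.75) = 7.150 g → mol O = 0.4469
Ratios (÷ 0.4469): C 1.998, H 4.495, O 1.000
×2: C 4.00, H 8.99, O 2.00 → C4H9O2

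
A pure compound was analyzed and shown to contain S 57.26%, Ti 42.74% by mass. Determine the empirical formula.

S2Ti

Assume 100 g: 57.26 g S, 42.74 g Ti.
n(S) = 57.26/32.07 = 1.785, n(Ti) = 42.74/47.87 = 0.8928
Ratios (÷ 0.8928): S 2.000, Ti 1.000
Ratio ≈ 2:1, so the empirical formula is S2Ti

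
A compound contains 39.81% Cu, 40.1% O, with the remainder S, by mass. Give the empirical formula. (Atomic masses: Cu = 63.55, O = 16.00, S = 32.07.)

Assume 100 g: 39.81 g Cu, 40.1 g O, 20.09 g S.
Cu: 39.81 g ÷ 63.55 g/mol = 0.6264 mol
O: 40.1 g ÷ 16.00 g/mol = 2.506 mol
S: 20.09 g ÷ 32.07 g/mol = 0.6264 mol
Smallest is Cu at 0.6264 mol; normalising gives Cu 1.000, O 4.001, S 1.000
→ CuO4S

CuO4S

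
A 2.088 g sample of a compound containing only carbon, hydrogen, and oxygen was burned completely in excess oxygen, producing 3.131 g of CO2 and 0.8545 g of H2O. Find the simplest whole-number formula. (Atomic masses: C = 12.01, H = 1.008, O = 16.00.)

mol C = 3.131 / 44.01 = 0.07114; mass C = 0.07114 × 12.01 = 0.8544 g
mol H = 2 × (0.8545 / 18.02) = 0.09484; mass H = 0.09484 × 1.008 = 0.09560 g
mass O = 2.088 − (0.9500) = 1.138 g → mol O = 0.07112
Ratios (÷ 0.07112): C 1.000, H 1.333, O 1.000
Scaling by 3: C 3.00, H 4.00, O 3.00 → C3H4O3

C3H4O3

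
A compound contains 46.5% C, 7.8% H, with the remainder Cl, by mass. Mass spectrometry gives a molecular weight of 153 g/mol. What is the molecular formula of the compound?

Assume 100 g: 46.5 g C, 7.8 g H, 45.7 g Cl.
n(C) = 46.5/12.01 = 3.872, n(H) = 7.8/1.008 = 7.738, n(Cl) = 45.7/35.45 = 1.289
Divide by the smallest (1.289 mol Cl): C 3.003, H 6.003, Cl 1.000
≈ 3:6:1 → C3H6Cl
Empirical-formula mass = 77.53 g/mol
n = 153 / 77.53 = 1.97 ≈ 2
Molecular formula = (C3H6Cl)×2 = C6H12Cl2

C6H12Cl2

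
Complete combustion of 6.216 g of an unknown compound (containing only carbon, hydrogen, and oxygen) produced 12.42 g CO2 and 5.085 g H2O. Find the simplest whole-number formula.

C2H4O

mol C = 12.42 / 44.01 = 0.2822; mass C = 0.2822 × 12.01 = 3.389 g
mol H = 2 × (5.085 / 18.02) = 0.5644; mass H = 0.5644 × 1.008 = 0.5689 g
mass O = 6.216 − (3.958) = 2.258 g → mol O = 0.1411
Smallest is O at 0.1411 mol; normalising gives C 2.000, H 3.999, O 1.000
≈ 2:4:1 → C2H4O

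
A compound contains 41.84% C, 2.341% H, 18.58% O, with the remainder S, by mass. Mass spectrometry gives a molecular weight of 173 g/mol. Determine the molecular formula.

C6H4O2S2

Assume 100 g: 41.84 g C, 2.341 g H, 18.58 g O, 37.239 g S.
n(C) = 41.84/12.01 = 3.484, n(H) = 2.341/1.008 = 2.322, n(O) = 18.58/16.00 = 1.161, n(S) = 37.239/32.07 = 1.161
Smallest is S at 1.161 mol; normalising gives C 3.000, H 2.000, O 1.000, S 1.000
≈ 3:2:1:1 → C3H2OS
Empirical-formula mass = 86.12 g/mol
n = 173 / 86.12 = 2.01 ≈ 2
Molecular formula = (C3H2OS)×2 = C6H4O2S2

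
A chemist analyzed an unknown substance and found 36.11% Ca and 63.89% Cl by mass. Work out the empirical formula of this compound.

CaCl2

Assume 100 g: 36.11 g Ca, 63.89 g Cl.
Ca: 36.11 g ÷ 40.08 g/mol = 0.9009 mol
Cl: 63.89 g ÷ 35.45 g/mol = 1.802 mol
Ratios (÷ 0.9009): Ca 1.000, Cl 2.000
≈ 1:2 → CaCl2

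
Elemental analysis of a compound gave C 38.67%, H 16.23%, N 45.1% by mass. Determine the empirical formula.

Assume 100 g: 38.67 g C, 16.23 g H, 45.1 g N.
n(C) = 38.67/12.01 = 3.22, n(H) = 16.23/1.008 = 16.1, n(N) = 45.1/14.01 = 3.219
Ratios (÷ 3.219): C 1.000, H 5.002, N 1.000
≈ 1:5:1 → CH5N

CH5N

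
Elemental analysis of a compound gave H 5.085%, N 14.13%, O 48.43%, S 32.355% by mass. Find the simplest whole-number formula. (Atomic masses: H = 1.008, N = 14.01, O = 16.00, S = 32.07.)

H5NO3S

Assume 100 g: 5.085 g H, 14.13 g N, 48.43 g O, 32.355 g S.
Moles — H: 5.085 / 1.008 = 5.045 mol; N: 14.13 / 14.01 = 1.009 mol; O: 48.43 / 16.00 = 3.027 mol; S: 32.355 / 32.07 = 1.009 mol
Ratios (÷ 1.009): H 5.002, N 1.000, O 3.001, S 1.000
Ratio ≈ 5:1:3:1, so the empirical formula is H5NO3S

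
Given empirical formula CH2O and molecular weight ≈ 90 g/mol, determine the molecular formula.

C3H6O3

Empirical-formula mass = 30.03 g/mol
n = 90 / 30.03 = 3.00 ≈ 3
Molecular formula = (CH2O)3 = C3H6O3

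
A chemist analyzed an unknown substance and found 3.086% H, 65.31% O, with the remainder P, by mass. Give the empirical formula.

H3O4P

Assume 100 g: 3.086 g H, 65.31 g O, 31.604 g P.
n(H) = 3.086/1.008 = 3.062, n(O) = 65.31/16.00 = 4.082, n(P) = 31.604/30.97 = 1.02
Ratios (÷ 1.02): H 3.000, O 4.000, P 1.000
≈ 3:4:1 → H3O4P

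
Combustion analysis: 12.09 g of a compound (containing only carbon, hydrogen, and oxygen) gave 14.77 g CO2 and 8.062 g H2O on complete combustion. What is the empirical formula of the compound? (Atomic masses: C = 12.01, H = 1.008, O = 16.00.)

C3H8O4

mol C = 14.77 / 44.01 = 0.3356; mass C = 0.3356 × 12.01 = 4.031 g
mol H = 2 × (8.062 / 18.02) = 0.8948; mass H = 0.8948 × 1.008 = 0.9019 g
mass O = 12.09 − (4.933) = 7.157 g → mol O = 0.4473
Smallest is C at 0.3356 mol; normalising gives C 1.000, H 2.666, O 1.333
Scaling by 3: C 3.00, H 8.00, O 4.00 → C3H8O4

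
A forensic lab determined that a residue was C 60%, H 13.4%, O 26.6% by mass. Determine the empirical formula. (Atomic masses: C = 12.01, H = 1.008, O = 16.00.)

Assume 100 g: 60 g C, 13.4 g H, 26.6 g O.
n(C) = 60/12.01 = 4.996, n(H) = 13.4/1.008 = 13.29, n(O) = 26.6/16.00 = 1.663
Ratios (÷ 1.663): C 3.005, H 7.996, O 1.000
→ C3H8O

C3H8O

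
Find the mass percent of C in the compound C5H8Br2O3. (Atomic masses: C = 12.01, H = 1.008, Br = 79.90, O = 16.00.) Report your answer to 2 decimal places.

Molar mass = 5(12.01) + 8(1.008) + 2(79.90) + 3(16.00) = 275.914 g/mol
Mass of C per mole = 5 × 12.01 = 60.050 g
% C = 60.050 / 275.914 × 100 = 21.76%

21.76%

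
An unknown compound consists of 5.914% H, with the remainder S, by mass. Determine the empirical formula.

Assume 100 g: 5.914 g H, 94.086 g S.
Moles — H: 5.914 / 1.008 = 5.867 mol; S: 94.086 / 32.07 = 2.934 mol
Ratios (÷ 2.934): H 2.000, S 1.000
Ratio ≈ 2:1, so the empirical formula is H2S

H2S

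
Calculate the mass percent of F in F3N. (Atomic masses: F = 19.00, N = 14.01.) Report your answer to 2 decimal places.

80.27%

Molar mass = 3(19.00) + 1(14.01) = 71.010 g/mol
Mass of F per mole = 3 × 19.00 = 57.000 g
% F = 57.000 / 71.010 × 100 = 80.27%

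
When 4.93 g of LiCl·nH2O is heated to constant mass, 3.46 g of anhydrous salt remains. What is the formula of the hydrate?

LiCl·H2O

Mass of water lost = 4.93 − 3.46 = 1.47 g → 1.47 / 18.02 = 0.08158 mol H2O
Molar mass of LiCl = 42.39 g/mol → mol LiCl = 3.46 / 42.39 = 0.08162
n = 0.08158 / 0.08162 = 1.00 ≈ 1 → LiCl·H2O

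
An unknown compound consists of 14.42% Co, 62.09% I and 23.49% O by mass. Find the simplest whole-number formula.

CoI2O6

Assume 100 g: 14.42 g Co, 62.09 g I, 23.49 g O.
Moles — Co: 14.42 / 58.93 = 0.2447 mol; I: 62.09 / 126.90 = 0.4893 mol; O: 23.49 / 16.00 = 1.468 mol
Ratios (÷ 0.2447): Co 1.000, I 2.000, O 6.000
→ CoI2O6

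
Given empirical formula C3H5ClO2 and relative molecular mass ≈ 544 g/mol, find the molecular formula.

C15H25Cl5O10

Empirical-formula mass = 108.52 g/mol
n = 544 / 108.52 = 5.01 ≈ 5
Molecular formula = (C3H5ClO2)5 = C15H25Cl5O10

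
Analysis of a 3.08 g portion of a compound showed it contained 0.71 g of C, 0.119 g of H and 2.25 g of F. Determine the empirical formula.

CH2F2

Moles — C: 0.71 / 12.01 = 0.05912 mol; H: 0.119 / 1.008 = 0.1181 mol; F: 2.25 / 19.00 = 0.1184 mol
Smallest is C at 0.05912 mol; normalising gives C 1.000, H 1.997, F 2.003
→ CH2F2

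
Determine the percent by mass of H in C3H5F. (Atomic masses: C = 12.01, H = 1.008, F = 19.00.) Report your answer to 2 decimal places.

Molar mass = 3(12.01) + 5(1.008) + 1(19.00) = 60.070 g/mol
Mass of H per mole = 5 × 1.008 = 5.040 g
% H = 5.040 / 60.070 × 100 = 8.39%

8.39%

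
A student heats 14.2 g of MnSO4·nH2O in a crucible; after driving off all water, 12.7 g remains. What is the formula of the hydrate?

Mass of water lost = 14.2 − 12.7 = 1.5 g → 1.5 / 18.02 = 0.08324 mol H2O
Molar mass of MnSO4 = 151.01 g/mol → mol MnSO4 = 12.7 / 151.01 = 0.0841
n = 0.08324 / 0.0841 = 0.99 ≈ 1 → MnSO4·H2O

MnSO4·H2O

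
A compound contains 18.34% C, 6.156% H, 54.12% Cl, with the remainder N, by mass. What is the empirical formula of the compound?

Assume 100 g: 18.34 g C, 6.156 g H, 54.12 g Cl, 21.384 g N.
n(C) = 18.34/12.01 = 1.527, n(H) = 6.156/1.008 = 6.107, n(Cl) = 54.12/35.45 = 1.527, n(N) = 21.384/14.01 = 1.526
Smallest is N at 1.526 mol; normalising gives C 1.000, H 4.001, Cl 1.000, N 1.000
→ CH4ClN

CH4ClN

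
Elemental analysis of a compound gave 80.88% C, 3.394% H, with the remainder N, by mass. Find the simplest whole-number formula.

C6H3N

Assume 100 g: 80.88 g C, 3.394 g H, 15.726 g N.
C: 80.88 g ÷ 12.01 g/mol = 6.734 mol
H: 3.394 g ÷ 1.008 g/mol = 3.367 mol
N: 15.726 g ÷ 14.01 g/mol = 1.122 mol
Divide by the smallest (1.122 mol N): C 6.000, H 3.000, N 1.000
→ C6H3N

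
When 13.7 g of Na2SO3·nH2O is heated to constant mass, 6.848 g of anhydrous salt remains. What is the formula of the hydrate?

Na2SO3·7H2O

Mass of water lost = 13.7 − 6.848 = 6.852 g → 6.852 / 18.02 = 0.3802 mol H2O
Molar mass of Na2SO3 = 126.05 g/mol → mol Na2SO3 = 6.848 / 126.05 = 0.05433
n = 0.3802 / 0.05433 = 7.00 ≈ 7 → Na2SO3·7H2O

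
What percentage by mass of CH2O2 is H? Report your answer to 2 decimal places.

Molar mass = 1(12.01) + 2(1.008) + 2(16.00) = 46.026 g/mol
Mass of H per mole = 2 × 1.008 = 2.016 g
% H = 2.016 / 46.026 × 100 = 4.38%

4.38%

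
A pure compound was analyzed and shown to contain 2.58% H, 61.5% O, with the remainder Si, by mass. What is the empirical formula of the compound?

H2O3Si

Assume 100 g: 2.58 g H, 61.5 g O, 35.92 g Si.
H: 2.58 g ÷ 1.008 g/mol = 2.56 mol
O: 61.5 g ÷ 16.00 g/mol = 3.844 mol
Si: 35.92 g ÷ 28.09 g/mol = 1.279 mol
Divide by the smallest (1.279 mol Si): H 2.002, O 3.006, Si 1.000
Ratio ≈ 2:3:1, so the empirical formula is H2O3Si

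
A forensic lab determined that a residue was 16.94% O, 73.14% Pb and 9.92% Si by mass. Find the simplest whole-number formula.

Assume 100 g: 16.94 g O, 73.14 g Pb, 9.92 g Si.
O: 16.94 g ÷ 16.00 g/mol = 1.059 mol
Pb: 73.14 g ÷ 207.2 g/mol = 0.353 mol
Si: 9.92 g ÷ 28.09 g/mol = 0.3532 mol
Ratios (÷ 0.353): O 2.999, Pb 1.000, Si 1.000
≈ 3:1:1 → O3PbSi

O3PbSi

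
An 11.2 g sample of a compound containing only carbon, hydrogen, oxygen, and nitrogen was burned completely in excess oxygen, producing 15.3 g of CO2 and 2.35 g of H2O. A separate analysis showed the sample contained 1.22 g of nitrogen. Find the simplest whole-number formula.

mol C = 15.3 / 44.01 = 0.3476; mass C = 0.3476 × 12.01 = 4.175 g
mol H = 2 × (2.35 / 18.02) = 0.2608; mass H = 0.2608 × 1.008 = 0.2629 g
mol N = 1.22 / 14.01 = 0.08708
mass O = 11.2 − (5.658) = 5.542 g → mol O = 0.3464
Divide by the smallest (0.08708 mol N): C 3.992, H 2.995, N 1.000, O 3.978
≈ 4:3:1:4 → C4H3NO4

C4H3NO4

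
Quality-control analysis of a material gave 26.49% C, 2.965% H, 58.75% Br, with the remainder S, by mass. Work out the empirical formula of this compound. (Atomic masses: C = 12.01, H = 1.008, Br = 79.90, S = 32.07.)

Assume 100 g: 26.49 g C, 2.965 g H, 58.75 g Br, 11.795 g S.
C: 26.49 g ÷ 12.01 g/mol = 2.206 mol
H: 2.965 g ÷ 1.008 g/mol = 2.941 mol
Br: 58.75 g ÷ 79.90 g/mol = 0.7353 mol
S: 11.795 g ÷ 32.07 g/mol = 0.3678 mol
Ratios (÷ 0.3678): C 5.997, H 7.998, Br 1.999, S 1.000
Ratio ≈ 6:8:2:1, so the empirical formula is C6H8Br2S

C6H8Br2S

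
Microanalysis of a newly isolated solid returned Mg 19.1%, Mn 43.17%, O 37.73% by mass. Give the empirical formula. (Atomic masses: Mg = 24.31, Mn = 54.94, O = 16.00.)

MgMnO3

Assume 100 g: 19.1 g Mg, 43.17 g Mn, 37.73 g O.
Moles — Mg: 19.1 / 24.31 = 0.7857 mol; Mn: 43.17 / 54.94 = 0.7858 mol; O: 37.73 / 16.00 = 2.358 mol
Divide by the smallest (0.7857 mol Mg): Mg 1.000, Mn 1.000, O 3.001
≈ 1:1:3 → MgMnO3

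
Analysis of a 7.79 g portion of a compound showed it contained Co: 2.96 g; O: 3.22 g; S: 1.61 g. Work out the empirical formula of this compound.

CoO4S

Moles — Co: 2.96 / 58.93 = 0.05023 mol; O: 3.22 / 16.00 = 0.2013 mol; S: 1.61 / 32.07 = 0.0502 mol
Smallest is S at 0.0502 mol; normalising gives Co 1.001, O 4.009, S 1.000
Ratio ≈ 1:4:1, so the empirical formula is CoO4S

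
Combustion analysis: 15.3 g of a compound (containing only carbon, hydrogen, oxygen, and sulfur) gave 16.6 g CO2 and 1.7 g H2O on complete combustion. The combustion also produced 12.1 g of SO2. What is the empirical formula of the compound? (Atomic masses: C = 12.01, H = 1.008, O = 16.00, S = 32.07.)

C4H2O3S2

mol C = 16.6 / 44.01 = 0.3772; mass C = 0.3772 × 12.01 = 4.530 g
mol H = 2 × (1.7 / 18.02) = 0.1887; mass H = 0.1887 × 1.008 = 0.1902 g
mol S = 12.1 / 64.07 = 0.1889; mass S = 6.057 g
mass O = 15.3 − (10.78) = 4.523 g → mol O = 0.2827
Divide by the smallest (0.1887 mol H): C 1.999, H 1.000, O 1.498, S 1.001
Scaling by 2: C 4.00, H 2.00, O 3.00, S 2.00 → C4H2O3S2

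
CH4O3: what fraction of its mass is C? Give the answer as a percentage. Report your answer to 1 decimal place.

Molar mass = 1(12.01) + 4(1.008) + 3(16.00) = 64.042 g/mol
Mass of C per mole = 1 × 12.01 = 12.010 g
% C = 12.010 / 64.042 × 100 = 18.8%

18.8%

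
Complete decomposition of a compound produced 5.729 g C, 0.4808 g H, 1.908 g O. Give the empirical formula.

n(C) = 5.729/12.01 = 0.477, n(H) = 0.4808/1.008 = 0.477, n(O) = 1.908/16.00 = 0.1192
Smallest is O at 0.1192 mol; normalising gives C 4.000, H 4.000, O 1.000
Ratio ≈ 4:4:1, so the empirical formula is C4H4O

C4H4O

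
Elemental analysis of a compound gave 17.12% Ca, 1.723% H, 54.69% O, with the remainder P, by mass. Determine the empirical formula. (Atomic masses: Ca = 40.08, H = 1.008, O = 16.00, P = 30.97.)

CaH4O8P2

Assume 100 g: 17.12 g Ca, 1.723 g H, 54.69 g O, 26.467 g P.
Moles — Ca: 17.12 / 40.08 = 0.4271 mol; H: 1.723 / 1.008 = 1.709 mol; O: 54.69 / 16.00 = 3.418 mol; P: 26.467 / 30.97 = 0.8546 mol
Divide by the smallest (0.4271 mol Ca): Ca 1.000, H 4.002, O 8.002, P 2.001
Ratio ≈ 1:4:8:2, so the empirical formula is CaH4O8P2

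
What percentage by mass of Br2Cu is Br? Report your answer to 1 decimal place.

Molar mass = 2(79.90) + 1(63.55) = 223.350 g/mol
Mass of Br per mole = 2 × 79.90 = 159.800 g
% Br = 159.800 / 223.350 × 100 = 71.5%

71.5%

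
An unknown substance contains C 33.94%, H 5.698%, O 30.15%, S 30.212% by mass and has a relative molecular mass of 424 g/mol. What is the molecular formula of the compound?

Assume 100 g: 33.94 g C, 5.698 g H, 30.15 g O, 30.212 g S.
C: 33.94 g ÷ 12.01 g/mol = 2.826 mol
H: 5.698 g ÷ 1.008 g/mol = 5.653 mol
O: 30.15 g ÷ 16.00 g/mol = 1.884 mol
S: 30.212 g ÷ 32.07 g/mol = 0.9421 mol
Ratios (÷ 0.9421): C 3.000, H 6.000, O 2.000, S 1.000
≈ 3:6:2:1 → C3H6O2S
Empirical-formula mass = 106.15 g/mol
n = 424 / 106.15 = 3.99 ≈ 4
Molecular formula = (C3H6O2S)×4 = C12H24O8S4

C12H24O8S4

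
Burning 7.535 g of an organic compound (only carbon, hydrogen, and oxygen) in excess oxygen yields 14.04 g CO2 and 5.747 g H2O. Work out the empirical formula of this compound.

mol C = 14.04 / 44.01 = 0.3190; mass C = 0.3190 × 12.01 = 3.831 g
mol H = 2 × (5.747 / 18.02) = 0.6378; mass H = 0.6378 × 1.008 = 0.6429 g
mass O = 7.535 − (4.474) = 3.061 g → mol O = 0.1913
Ratios (÷ 0.1913): C 1.668, H 3.334, O 1.000
Scaling by 3: C 5.00, H 10.00, O 3.00 → C5H10O3

C5H10O3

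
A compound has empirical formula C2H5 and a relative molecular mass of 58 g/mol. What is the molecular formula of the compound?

Empirical-formula mass = 29.06 g/mol
n = 58 / 29.06 = 2.00 ≈ 2
Molecular formula = (C2H5)2 = C4H10

C4H10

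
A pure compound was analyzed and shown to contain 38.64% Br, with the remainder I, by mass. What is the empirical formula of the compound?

BrI

Assume 100 g: 38.64 g Br, 61.36 g I.
n(Br) = 38.64/79.90 = 0.4836, n(I) = 61.36/126.90 = 0.4835
Divide by the smallest (0.4835 mol I): Br 1.000, I 1.000
Ratio ≈ 1:1, so the empirical formula is BrI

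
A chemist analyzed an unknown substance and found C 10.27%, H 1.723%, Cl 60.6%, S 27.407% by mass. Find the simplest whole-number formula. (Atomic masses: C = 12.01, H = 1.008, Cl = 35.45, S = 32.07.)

Assume 100 g: 10.27 g C, 1.723 g H, 60.6 g Cl, 27.407 g S.
C: 10.27 g ÷ 12.01 g/mol = 0.8551 mol
H: 1.723 g ÷ 1.008 g/mol = 1.709 mol
Cl: 60.6 g ÷ 35.45 g/mol = 1.709 mol
S: 27.407 g ÷ 32.07 g/mol = 0.8546 mol
Smallest is S at 0.8546 mol; normalising gives C 1.001, H 2.000, Cl 2.000, S 1.000
Ratio ≈ 1:2:2:1, so the empirical formula is CH2Cl2S

CH2Cl2S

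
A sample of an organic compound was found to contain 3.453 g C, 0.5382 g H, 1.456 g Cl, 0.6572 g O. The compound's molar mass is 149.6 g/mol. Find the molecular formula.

C7H13ClO

C: 3.453 g ÷ 12.01 g/mol = 0.2875 mol
H: 0.5382 g ÷ 1.008 g/mol = 0.5339 mol
Cl: 1.456 g ÷ 35.45 g/mol = 0.04107 mol
O: 0.6572 g ÷ 16.00 g/mol = 0.04108 mol
Smallest is Cl at 0.04107 mol; normalising gives C 7.000, H 13.000, Cl 1.000, O 1.000
≈ 7:13:1:1 → C7H13ClO
Empirical-formula mass = 148.62 g/mol
n = 149.6 / 148.62 = 1.01 ≈ 1
Molecular formula = empirical formula = C7H13ClO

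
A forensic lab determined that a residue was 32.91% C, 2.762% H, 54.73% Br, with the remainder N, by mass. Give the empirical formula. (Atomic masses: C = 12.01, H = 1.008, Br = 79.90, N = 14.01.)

Assume 100 g: 32.91 g C, 2.762 g H, 54.73 g Br, 9.598 g N.
n(C) = 32.91/12.01 = 2.74, n(H) = 2.762/1.008 = 2.74, n(Br) = 54.73/79.90 = 0.685, n(N) = 9.598/14.01 = 0.6851
Smallest is Br at 0.685 mol; normalising gives C 4.000, H 4.000, Br 1.000, N 1.000
Ratio ≈ 4:4:1:1, so the empirical formula is C4H4BrN

C4H4BrN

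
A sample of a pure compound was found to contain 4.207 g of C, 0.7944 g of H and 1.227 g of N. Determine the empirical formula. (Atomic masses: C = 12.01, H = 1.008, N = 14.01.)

n(C) = 4.207/12.01 = 0.3503, n(H) = 0.7944/1.008 = 0.7881, n(N) = 1.227/14.01 = 0.08758
Smallest is N at 0.08758 mol; normalising gives C 4.000, H 8.999, N 1.000
→ C4H9N

C4H9N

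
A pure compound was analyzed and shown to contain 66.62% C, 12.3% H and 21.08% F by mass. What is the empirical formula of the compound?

C5H11F

Assume 100 g: 66.62 g C, 12.3 g H, 21.08 g F.
n(C) = 66.62/12.01 = 5.547, n(H) = 12.3/1.008 = 12.2, n(F) = 21.08/19.00 = 1.109
Ratios (÷ 1.109): C 5.000, H 10.998, F 1.000
→ C5H11F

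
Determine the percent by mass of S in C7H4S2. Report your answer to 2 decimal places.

42.13%

Molar mass = 7(12.01) + 4(1.008) + 2(32.07) = 152.242 g/mol
Mass of S per mole = 2 × 32.07 = 64.140 g
% S = 64.140 / 152.242 × 100 = 42.13%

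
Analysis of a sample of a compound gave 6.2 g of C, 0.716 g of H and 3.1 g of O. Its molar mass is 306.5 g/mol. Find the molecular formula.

C16H22O6

n(C) = 6.2/12.01 = 0.5162, n(H) = 0.716/1.008 = 0.7103, n(O) = 3.1/16.00 = 0.1938
Divide by the smallest (0.1938 mol O): C 2.664, H 3.666, O 1.000
×3: C 7.99, H 11.00, O 3.00 → C8H11O3
Empirical-formula mass = 155.17 g/mol
n = 306.5 / 155.17 = 1.98 ≈ 2
Molecular formula = (C8H11O3)×2 = C16H22O6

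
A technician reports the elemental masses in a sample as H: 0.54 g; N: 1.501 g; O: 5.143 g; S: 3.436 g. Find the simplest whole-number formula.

n(H) = 0.54/1.008 = 0.5357, n(N) = 1.501/14.01 = 0.1071, n(O) = 5.143/16.00 = 0.3214, n(S) = 3.436/32.07 = 0.1071
Divide by the smallest (0.1071 mol N): H 5.000, N 1.000, O 3.000, S 1.000
Ratio ≈ 5:1:3:1, so the empirical formula is H5NO3S

H5NO3S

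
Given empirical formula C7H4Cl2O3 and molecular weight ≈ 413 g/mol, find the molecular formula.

C14H8Cl4O6

Empirical-formula mass = 207.00 g/mol
n = 413 / 207.00 = 2.00 ≈ 2
Molecular formula = (C7H4Cl2O3)2 = C14H8Cl4O6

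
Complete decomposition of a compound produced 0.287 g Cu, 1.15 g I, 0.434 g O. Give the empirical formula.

Cu: 0.287 g ÷ 63.55 g/mol = 0.004516 mol
I: 1.15 g ÷ 126.90 g/mol = 0.009062 mol
O: 0.434 g ÷ 16.00 g/mol = 0.02712 mol
Ratios (÷ 0.004516): Cu 1.000, I 2.007, O 6.006
→ CuI2O6

CuI2O6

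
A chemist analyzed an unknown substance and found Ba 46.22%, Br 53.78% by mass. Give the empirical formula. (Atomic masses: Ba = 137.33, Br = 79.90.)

Assume 100 g: 46.22 g Ba, 53.78 g Br.
Ba: 46.22 g ÷ 137.33 g/mol = 0.3366 mol
Br: 53.78 g ÷ 79.90 g/mol = 0.6731 mol
Smallest is Ba at 0.3366 mol; normalising gives Ba 1.000, Br 2.000
≈ 1:2 → BaBr2

BaBr2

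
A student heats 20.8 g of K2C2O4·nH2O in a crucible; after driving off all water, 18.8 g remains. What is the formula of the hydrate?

Mass of water lost = 20.8 − 18.8 = 2 g → 2 / 18.02 = 0.111 mol H2O
Molar mass of K2C2O4 = 166.22 g/mol → mol K2C2O4 = 18.8 / 166.22 = 0.1131
n = 0.111 / 0.1131 = 0.98 ≈ 1 → K2C2O4·H2O

K2C2O4·H2O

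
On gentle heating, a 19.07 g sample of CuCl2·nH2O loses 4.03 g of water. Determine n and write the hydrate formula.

Mass of anhydrous CuCl2 = 19.07 − 4.03 = 15.04 g
mol H2O = 4.03 / 18.02 = 0.2236
Molar mass of CuCl2 = 134.45 g/mol → mol CuCl2 = 15.04 / 134.45 = 0.1119
n = 0.2236 / 0.1119 = 2.00 ≈ 2 → CuCl2·2H2O

CuCl2·2H2O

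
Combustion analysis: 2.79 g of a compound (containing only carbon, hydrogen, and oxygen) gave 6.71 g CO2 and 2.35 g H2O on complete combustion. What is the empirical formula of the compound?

mol C = 6.71 / 44.01 = 0.1525; mass C = 0.1525 × 12.01 = 1.831 g
mol H = 2 × (2.35 / 18.02) = 0.2608; mass H = 0.2608 × 1.008 = 0.2629 g
mass O = 2.79 − (2.094) = 0.6960 g → mol O = 0.04350
Ratios (÷ 0.0435): C 3.505, H 5.996, O 1.000
Multiply by 2: C 7.01, H 11.99, O 2.00 → C7H12O2

C7H12O2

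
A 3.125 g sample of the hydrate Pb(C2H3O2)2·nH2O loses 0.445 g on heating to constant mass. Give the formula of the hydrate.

Pb(C2H3O2)2·3H2O

Mass of anhydrous Pb(C2H3O2)2 = 3.125 − 0.445 = 2.68 g
mol H2O = 0.445 / 18.02 = 0.02469
Molar mass of Pb(C2H3O2)2 = 325.29 g/mol → mol Pb(C2H3O2)2 = 2.68 / 325.29 = 0.008239
n = 0.02469 / 0.008239 = 3.00 ≈ 3 → Pb(C2H3O2)2·3H2O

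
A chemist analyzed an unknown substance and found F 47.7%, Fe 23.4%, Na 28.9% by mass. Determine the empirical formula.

F6FeNa3

Assume 100 g: 47.7 g F, 23.4 g Fe, 28.9 g Na.
n(F) = 47.7/19.00 = 2.511, n(Fe) = 23.4/55.85 = 0.419, n(Na) = 28.9/22.99 = 1.257
Smallest is Fe at 0.419 mol; normalising gives F 5.992, Fe 1.000, Na 3.000
Ratio ≈ 6:1:3, so the empirical formula is F6FeNa3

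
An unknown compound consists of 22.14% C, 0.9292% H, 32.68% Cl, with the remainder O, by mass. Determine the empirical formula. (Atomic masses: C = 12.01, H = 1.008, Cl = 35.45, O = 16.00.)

Assume 100 g: 22.14 g C, 0.9292 g H, 32.68 g Cl, 44.251 g O.
n(C) = 22.14/12.01 = 1.843, n(H) = 0.9292/1.008 = 0.9218, n(Cl) = 32.68/35.45 = 0.9219, n(O) = 44.251/16.00 = 2.766
Divide by the smallest (0.9218 mol H): C 2.000, H 1.000, Cl 1.000, O 3.000
Ratio ≈ 2:1:1:3, so the empirical formula is C2HClO3

C2HClO3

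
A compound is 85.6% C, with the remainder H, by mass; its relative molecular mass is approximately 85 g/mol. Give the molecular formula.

C6H12

Assume 100 g: 85.6 g C, 14.4 g H.
C: 85.6 g ÷ 12.01 g/mol = 7.127 mol
H: 14.4 g ÷ 1.008 g/mol = 14.29 mol
Divide by the smallest (7.127 mol C): C 1.000, H 2.004
Ratio ≈ 1:2, so the empirical formula is CH2
Empirical-formula mass = 14.03 g/mol
n = 85 / 14.03 = 6.06 ≈ 6
Molecular formula = (CH2)×6 = C6H12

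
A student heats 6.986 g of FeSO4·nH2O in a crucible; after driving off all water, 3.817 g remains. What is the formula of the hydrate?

FeSO4·7H2O

Mass of water lost = 6.986 − 3.817 = 3.169 g → 3.169 / 18.02 = 0.1759 mol H2O
Molar mass of FeSO4 = 151.92 g/mol → mol FeSO4 = 3.817 / 151.92 = 0.02513
n = 0.1759 / 0.02513 = 7.00 ≈ 7 → FeSO4·7H2O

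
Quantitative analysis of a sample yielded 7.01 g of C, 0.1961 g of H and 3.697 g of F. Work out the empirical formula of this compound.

C: 7.01 g ÷ 12.01 g/mol = 0.5837 mol
H: 0.1961 g ÷ 1.008 g/mol = 0.1945 mol
F: 3.697 g ÷ 19.00 g/mol = 0.1946 mol
Ratios (÷ 0.1945): C 3.000, H 1.000, F 1.000
→ C3HF

C3HF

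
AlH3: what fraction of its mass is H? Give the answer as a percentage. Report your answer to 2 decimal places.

Molar mass = 1(26.98) + 3(1.008) = 30.004 g/mol
Mass of H per mole = 3 × 1.008 = 3.024 g
% H = 3.024 / 30.004 × 100 = 10.08%

10.08%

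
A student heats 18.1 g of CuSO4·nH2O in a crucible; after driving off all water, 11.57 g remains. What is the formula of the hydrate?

Mass of water lost = 18.1 − 11.57 = 6.53 g → 6.53 / 18.02 = 0.3624 mol H2O
Molar mass of CuSO4 = 159.62 g/mol → mol CuSO4 = 11.57 / 159.62 = 0.07248
n = 0.3624 / 0.07248 = 5.00 ≈ 5 → CuSO4·5H2O

CuSO4·5H2O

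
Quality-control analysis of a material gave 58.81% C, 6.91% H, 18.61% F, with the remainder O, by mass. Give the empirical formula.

C5H7FO

Assume 100 g: 58.81 g C, 6.91 g H, 18.61 g F, 15.67 g O.
C: 58.81 g ÷ 12.01 g/mol = 4.897 mol
H: 6.91 g ÷ 1.008 g/mol = 6.855 mol
F: 18.61 g ÷ 19.00 g/mol = 0.9795 mol
O: 15.67 g ÷ 16.00 g/mol = 0.9794 mol
Smallest is O at 0.9794 mol; normalising gives C 5.000, H 7.000, F 1.000, O 1.000
≈ 5:7:1:1 → C5H7FO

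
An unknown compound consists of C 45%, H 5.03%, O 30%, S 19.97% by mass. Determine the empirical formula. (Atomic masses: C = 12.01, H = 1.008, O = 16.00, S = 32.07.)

C6H8O3S

Assume 100 g: 45 g C, 5.03 g H, 30 g O, 19.97 g S.
Moles — C: 45 / 12.01 = 3.747 mol; H: 5.03 / 1.008 = 4.99 mol; O: 30 / 16.00 = 1.875 mol; S: 19.97 / 32.07 = 0.6227 mol
Ratios (÷ 0.6227): C 6.017, H 8.014, O 3.011, S 1.000
Ratio ≈ 6:8:3:1, so the empirical formula is C6H8O3S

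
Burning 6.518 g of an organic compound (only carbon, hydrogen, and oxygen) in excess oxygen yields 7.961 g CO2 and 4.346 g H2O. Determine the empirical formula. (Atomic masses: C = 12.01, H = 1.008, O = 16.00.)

C3H8O4

mol C = 7.961 / 44.01 = 0.1809; mass C = 0.1809 × 12.01 = 2.172 g
mol H = 2 × (4.346 / 18.02) = 0.4824; mass H = 0.4824 × 1.008 = 0.4862 g
mass O = 6.518 − (2.659) = 3.859 g → mol O = 0.2412
Smallest is C at 0.1809 mol; normalising gives C 1.000, H 2.667, O 1.333
Scaling by 3: C 3.00, H 8.00, O 4.00 → C3H8O4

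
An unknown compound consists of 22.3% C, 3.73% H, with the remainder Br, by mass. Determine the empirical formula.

C2H4Br

Assume 100 g: 22.3 g C, 3.73 g H, 73.97 g Br.
C: 22.3 g ÷ 12.01 g/mol = 1.857 mol
H: 3.73 g ÷ 1.008 g/mol = 3.7 mol
Br: 73.97 g ÷ 79.90 g/mol = 0.9258 mol
Ratios (÷ 0.9258): C 2.006, H 3.997, Br 1.000
≈ 2:4:1 → C2H4Br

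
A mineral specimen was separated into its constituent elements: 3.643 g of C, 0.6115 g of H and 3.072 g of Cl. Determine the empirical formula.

C: 3.643 g ÷ 12.01 g/mol = 0.3033 mol
H: 0.6115 g ÷ 1.008 g/mol = 0.6066 mol
Cl: 3.072 g ÷ 35.45 g/mol = 0.08666 mol
Ratios (÷ 0.08666): C 3.500, H 7.001, Cl 1.000
Multiply by 2: C 7.00, H 14.00, Cl 2.00 → C7H14Cl2

C7H14Cl2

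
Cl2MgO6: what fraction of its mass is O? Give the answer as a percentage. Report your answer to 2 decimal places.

50.21%

Molar mass = 2(35.45) + 1(24.31) + 6(16.00) = 191.210 g/mol
Mass of O per mole = 6 × 16.00 = 96.000 g
% O = 96.000 / 191.210 × 100 = 50.21%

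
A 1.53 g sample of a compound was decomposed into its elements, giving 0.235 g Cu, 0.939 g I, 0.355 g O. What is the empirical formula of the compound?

n(Cu) = 0.235/63.55 = 0.003698, n(I) = 0.939/126.90 = 0.0074, n(O) = 0.355/16.00 = 0.02219
Divide by the smallest (0.003698 mol Cu): Cu 1.000, I 2.001, O 6.000
→ CuI2O6

CuI2O6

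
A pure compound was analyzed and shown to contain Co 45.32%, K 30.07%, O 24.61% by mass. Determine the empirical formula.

CoKO2

Assume 100 g: 45.32 g Co, 30.07 g K, 24.61 g O.
Moles — Co: 45.32 / 58.93 = 0.769 mol; K: 30.07 / 39.10 = 0.7691 mol; O: 24.61 / 16.00 = 1.538 mol
Smallest is Co at 0.769 mol; normalising gives Co 1.000, K 1.000, O 2.000
→ CoKO2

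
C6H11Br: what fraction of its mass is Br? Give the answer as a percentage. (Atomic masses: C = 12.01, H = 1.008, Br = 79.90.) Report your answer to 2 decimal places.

Molar mass = 6(12.01) + 11(1.008) + 1(79.90) = 163.048 g/mol
Mass of Br per mole = 1 × 79.90 = 79.900 g
% Br = 79.900 / 163.048 × 100 = 49.00%

49.00%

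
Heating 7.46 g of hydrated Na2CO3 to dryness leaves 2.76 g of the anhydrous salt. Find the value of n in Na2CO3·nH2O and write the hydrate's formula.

Na2CO3·10H2O

Mass of water lost = 7.46 − 2.76 = 4.7 g → 4.7 / 18.02 = 0.2608 mol H2O
Molar mass of Na2CO3 = 105.99 g/mol → mol Na2CO3 = 2.76 / 105.99 = 0.02604
n = 0.2608 / 0.02604 = 10.02 ≈ 10 → Na2CO3·10H2O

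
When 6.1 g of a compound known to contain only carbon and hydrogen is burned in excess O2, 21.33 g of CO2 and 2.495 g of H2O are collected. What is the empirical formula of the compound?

mol C = 21.33 / 44.01 = 0.4847; mass C = 0.4847 × 12.01 = 5.821 g
mol H = 2 × (2.495 / 18.02) = 0.2769; mass H = 0.2769 × 1.008 = 0.2791 g
Smallest is H at 0.2769 mol; normalising gives C 1.750, H 1.000
Scaling by 4: C 7.00, H 4.00 → C7H4

C7H4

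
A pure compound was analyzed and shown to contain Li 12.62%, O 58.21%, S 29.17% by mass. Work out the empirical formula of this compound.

Assume 100 g: 12.62 g Li, 58.21 g O, 29.17 g S.
n(Li) = 12.62/6.94 = 1.818, n(O) = 58.21/16.00 = 3.638, n(S) = 29.17/32.07 = 0.9096
Ratios (÷ 0.9096): Li 1.999, O 4.000, S 1.000
≈ 2:4:1 → Li2O4S

Li2O4S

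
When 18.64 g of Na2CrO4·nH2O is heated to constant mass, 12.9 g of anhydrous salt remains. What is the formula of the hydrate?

Mass of water lost = 18.64 − 12.9 = 5.74 g → 5.74 / 18.02 = 0.3185 mol H2O
Molar mass of Na2CrO4 = 161.98 g/mol → mol Na2CrO4 = 12.9 / 161.98 = 0.07964
n = 0.3185 / 0.07964 = 4.00 ≈ 4 → Na2CrO4·4H2O

Na2CrO4·4H2O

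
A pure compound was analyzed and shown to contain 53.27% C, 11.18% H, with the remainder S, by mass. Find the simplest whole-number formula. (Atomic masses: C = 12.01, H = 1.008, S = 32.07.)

C4H10S

Assume 100 g: 53.27 g C, 11.18 g H, 35.55 g S.
n(C) = 53.27/12.01 = 4.435, n(H) = 11.18/1.008 = 11.09, n(S) = 35.55/32.07 = 1.109
Ratios (÷ 1.109): C 4.001, H 10.006, S 1.000
Ratio ≈ 4:10:1, so the empirical formula is C4H10S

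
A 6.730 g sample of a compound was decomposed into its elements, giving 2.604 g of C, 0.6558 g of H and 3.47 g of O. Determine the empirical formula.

CH3O

n(C) = 2.604/12.01 = 0.2168, n(H) = 0.6558/1.008 = 0.6506, n(O) = 3.47/16.00 = 0.2169
Smallest is C at 0.2168 mol; normalising gives C 1.000, H 3.001, O 1.000
Ratio ≈ 1:3:1, so the empirical formula is CH3O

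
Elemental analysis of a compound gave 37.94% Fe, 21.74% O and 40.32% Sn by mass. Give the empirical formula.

Fe2O4Sn

Assume 100 g: 37.94 g Fe, 21.74 g O, 40.32 g Sn.
n(Fe) = 37.94/55.85 = 0.6793, n(O) = 21.74/16.00 = 1.359, n(Sn) = 40.32/118.71 = 0.3397
Divide by the smallest (0.3397 mol Sn): Fe 2.000, O 4.000, Sn 1.000
≈ 2:4:1 → Fe2O4Sn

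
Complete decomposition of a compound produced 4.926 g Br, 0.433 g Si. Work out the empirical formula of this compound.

Br: 4.926 g ÷ 79.90 g/mol = 0.06165 mol
Si: 0.433 g ÷ 28.09 g/mol = 0.01541 mol
Divide by the smallest (0.01541 mol Si): Br 4.000, Si 1.000
→ Br4Si

Br4Si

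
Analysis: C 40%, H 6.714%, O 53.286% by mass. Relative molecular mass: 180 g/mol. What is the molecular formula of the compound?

Assume 100 g: 40 g C, 6.714 g H, 53.286 g O.
Moles — C: 40 / 12.01 = 3.331 mol; H: 6.714 / 1.008 = 6.661 mol; O: 53.286 / 16.00 = 3.33 mol
Ratios (÷ 3.33): C 1.000, H 2.000, O 1.000
Ratio ≈ 1:2:1, so the empirical formula is CH2O
Empirical-formula mass = 30.03 g/mol
n = 180 / 30.03 = 5.99 ≈ 6
Molecular formula = (CH2O)×6 = C6H12O6

C6H12O6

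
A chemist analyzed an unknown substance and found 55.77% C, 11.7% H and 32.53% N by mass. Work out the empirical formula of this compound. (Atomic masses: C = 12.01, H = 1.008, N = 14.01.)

C2H5N

Assume 100 g: 55.77 g C, 11.7 g H, 32.53 g N.
n(C) = 55.77/12.01 = 4.644, n(H) = 11.7/1.008 = 11.61, n(N) = 32.53/14.01 = 2.322
Divide by the smallest (2.322 mol N): C 2.000, H 4.999, N 1.000
Ratio ≈ 2:5:1, so the empirical formula is C2H5N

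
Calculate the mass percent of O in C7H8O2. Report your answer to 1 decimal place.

25.8%

Molar mass = 7(12.01) + 8(1.008) + 2(16.00) = 124.134 g/mol
Mass of O per mole = 2 × 16.00 = 32.000 g
% O = 32.000 / 124.134 × 100 = 25.8%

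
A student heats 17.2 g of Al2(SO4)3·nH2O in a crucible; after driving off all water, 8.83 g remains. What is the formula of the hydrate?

Al2(SO4)3·18H2O

Mass of water lost = 17.2 − 8.83 = 8.37 g → 8.37 / 18.02 = 0.4645 mol H2O
Molar mass of Al2(SO4)3 = 342.17 g/mol → mol Al2(SO4)3 = 8.83 / 342.17 = 0.02581
n = 0.4645 / 0.02581 = 18.00 ≈ 18 → Al2(SO4)3·18H2O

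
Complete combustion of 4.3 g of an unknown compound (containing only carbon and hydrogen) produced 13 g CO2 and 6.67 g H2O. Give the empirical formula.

C2H5

mol C = 13 / 44.01 = 0.2954; mass C = 0.2954 × 12.01 = 3.548 g
mol H = 2 × (6.67 / 18.02) = 0.7403; mass H = 0.7403 × 1.008 = 0.7462 g
Smallest is C at 0.2954 mol; normalising gives C 1.000, H 2.506
Scaling by 2: C 2.00, H 5.01 → C2H5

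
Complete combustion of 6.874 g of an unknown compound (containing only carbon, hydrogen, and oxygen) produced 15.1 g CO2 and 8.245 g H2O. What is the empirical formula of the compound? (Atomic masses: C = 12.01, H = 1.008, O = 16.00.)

C3H8O

mol C = 15.1 / 44.01 = 0.3431; mass C = 0.3431 × 12.01 = 4.121 g
mol H = 2 × (8.245 / 18.02) = 0.9151; mass H = 0.9151 × 1.008 = 0.9224 g
mass O = 6.874 − (5.043) = 1.831 g → mol O = 0.1144
Ratios (÷ 0.1144): C 2.998, H 7.997, O 1.000
Ratio ≈ 3:8:1, so the empirical formula is C3H8O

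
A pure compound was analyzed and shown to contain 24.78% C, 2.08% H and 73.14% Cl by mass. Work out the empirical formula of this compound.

CHCl

Assume 100 g: 24.78 g C, 2.08 g H, 73.14 g Cl.
n(C) = 24.78/12.01 = 2.063, n(H) = 2.08/1.008 = 2.063, n(Cl) = 73.14/35.45 = 2.063
Ratios (÷ 2.063): C 1.000, H 1.000, Cl 1.000
→ CHCl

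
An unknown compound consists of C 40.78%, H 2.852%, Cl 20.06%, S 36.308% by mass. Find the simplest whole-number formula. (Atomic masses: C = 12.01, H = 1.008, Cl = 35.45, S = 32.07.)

C6H5ClS2

Assume 100 g: 40.78 g C, 2.852 g H, 20.06 g Cl, 36.308 g S.
Moles — C: 40.78 / 12.01 = 3.396 mol; H: 2.852 / 1.008 = 2.829 mol; Cl: 20.06 / 35.45 = 0.5659 mol; S: 36.308 / 32.07 = 1.132 mol
Divide by the smallest (0.5659 mol Cl): C 6.001, H 5.000, Cl 1.000, S 2.001
→ C6H5ClS2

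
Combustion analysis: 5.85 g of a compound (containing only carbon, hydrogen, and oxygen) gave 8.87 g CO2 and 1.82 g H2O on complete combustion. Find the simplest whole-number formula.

mol C = 8.87 / 44.01 = 0.2015; mass C = 0.2015 × 12.01 = 2.421 g
mol H = 2 × (1.82 / 18.02) = 0.2020; mass H = 0.2020 × 1.008 = 0.2036 g
mass O = 5.85 − (2.624) = 3.226 g → mol O = 0.2016
Ratios (÷ 0.2015): C 1.000, H 1.002, O 1.000
≈ 1:1:1 → CHO

CHO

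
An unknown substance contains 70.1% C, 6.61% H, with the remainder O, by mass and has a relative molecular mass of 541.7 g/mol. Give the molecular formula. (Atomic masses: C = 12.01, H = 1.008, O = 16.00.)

Assume 100 g: 70.1 g C, 6.61 g H, 23.29 g O.
Moles — C: 70.1 / 12.01 = 5.837 mol; H: 6.61 / 1.008 = 6.558 mol; O: 23.29 / 16.00 = 1.456 mol
Ratios (÷ 1.456): C 4.010, H 4.505, O 1.000
Multiply by 2: C 8.02, H 9.01, O 2.00 → C8H9O2
Empirical-formula mass = 137.15 g/mol
n = 541.7 / 137.15 = 3.95 ≈ 4
Molecular formula = (C8H9O2)×4 = C32H36O8

C32H36O8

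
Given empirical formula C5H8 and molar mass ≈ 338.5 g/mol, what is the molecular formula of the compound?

Empirical-formula mass = 68.11 g/mol
n = 338.5 / 68.11 = 4.97 ≈ 5
Molecular formula = (C5H8)5 = C25H40

C25H40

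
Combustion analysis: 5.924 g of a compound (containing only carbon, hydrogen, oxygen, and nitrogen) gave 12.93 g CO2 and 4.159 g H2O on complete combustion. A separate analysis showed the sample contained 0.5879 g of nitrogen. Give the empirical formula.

C7H11NO2

mol C = 12.93 / 44.01 = 0.2938; mass C = 0.2938 × 12.01 = 3.529 g
mol H = 2 × (4.159 / 18.02) = 0.4616; mass H = 0.4616 × 1.008 = 0.4653 g
mol N = 0.5879 / 14.01 = 0.04196
mass O = 5.924 − (4.582) = 1.342 g → mol O = 0.08389
Divide by the smallest (0.04196 mol N): C 7.001, H 11.000, N 1.000, O 1.999
≈ 7:11:1:2 → C7H11NO2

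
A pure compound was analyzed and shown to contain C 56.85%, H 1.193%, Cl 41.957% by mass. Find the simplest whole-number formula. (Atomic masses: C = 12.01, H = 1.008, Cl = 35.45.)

C4HCl

Assume 100 g: 56.85 g C, 1.193 g H, 41.957 g Cl.
n(C) = 56.85/12.01 = 4.734, n(H) = 1.193/1.008 = 1.184, n(Cl) = 41.957/35.45 = 1.184
Divide by the smallest (1.184 mol H): C 4.000, H 1.000, Cl 1.000
→ C4HCl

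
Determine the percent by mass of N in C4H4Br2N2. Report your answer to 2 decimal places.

11.68%

Molar mass = 4(12.01) + 4(1.008) + 2(79.90) + 2(14.01) = 239.892 g/mol
Mass of N per mole = 2 × 14.01 = 28.020 g
% N = 28.020 / 239.892 × 100 = 11.68%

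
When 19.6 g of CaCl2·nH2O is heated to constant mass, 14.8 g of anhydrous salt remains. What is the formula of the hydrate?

CaCl2·2H2O

Mass of water lost = 19.6 − 14.8 = 4.8 g → 4.8 / 18.02 = 0.2664 mol H2O
Molar mass of CaCl2 = 110.98 g/mol → mol CaCl2 = 14.8 / 110.98 = 0.1334
n = 0.2664 / 0.1334 = 2.00 ≈ 2 → CaCl2·2H2O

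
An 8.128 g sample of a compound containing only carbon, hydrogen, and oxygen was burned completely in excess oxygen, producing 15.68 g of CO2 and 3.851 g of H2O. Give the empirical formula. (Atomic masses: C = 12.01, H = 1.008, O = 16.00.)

mol C = 15.68 / 44.01 = 0.3563; mass C = 0.3563 × 12.01 = 4.279 g
mol H = 2 × (3.851 / 18.02) = 0.4274; mass H = 0.4274 × 1.008 = 0.4308 g
mass O = 8.128 − (4.710) = 3.418 g → mol O = 0.2136
Ratios (÷ 0.2136): C 1.668, H 2.001, O 1.000
×3: C 5.00, H 6.00, O 3.00 → C5H6O3

C5H6O3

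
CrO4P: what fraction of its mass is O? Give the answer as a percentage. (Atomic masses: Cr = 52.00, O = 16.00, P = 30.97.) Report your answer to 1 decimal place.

Molar mass = 1(52.00) + 4(16.00) + 1(30.97) = 146.970 g/mol
Mass of O per mole = 4 × 16.00 = 64.000 g
% O = 64.000 / 146.970 × 100 = 43.5%

43.5%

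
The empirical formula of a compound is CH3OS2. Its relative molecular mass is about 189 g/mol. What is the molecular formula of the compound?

C2H6O2S4

Empirical-formula mass = 95.17 g/mol
n = 189 / 95.17 = 1.99 ≈ 2
Molecular formula = (CH3OS2)2 = C2H6O2S4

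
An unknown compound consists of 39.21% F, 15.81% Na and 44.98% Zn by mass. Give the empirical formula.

Assume 100 g: 39.21 g F, 15.81 g Na, 44.98 g Zn.
n(F) = 39.21/19.00 = 2.064, n(Na) = 15.81/22.99 = 0.6877, n(Zn) = 44.98/65.38 = 0.688
Ratios (÷ 0.6877): F 3.001, Na 1.000, Zn 1.000
≈ 3:1:1 → F3NaZn

F3NaZn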